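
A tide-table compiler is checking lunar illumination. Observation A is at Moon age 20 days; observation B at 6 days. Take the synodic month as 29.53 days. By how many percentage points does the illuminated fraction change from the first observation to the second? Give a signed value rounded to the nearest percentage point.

First observation: θ = 360°·20/29.53 = 243.8°, so f = 0.721.
Second observation: θ = 73.1°, f = 0.355.
Δf = 0.355 − 0.721 = -0.366, i.e. -37 pp.

-37 pp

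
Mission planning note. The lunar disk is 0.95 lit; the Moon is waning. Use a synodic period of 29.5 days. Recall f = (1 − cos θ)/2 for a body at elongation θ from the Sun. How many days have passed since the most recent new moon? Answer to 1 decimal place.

cos θ = 1 − 2f = -0.900, giving a principal value of 154.2°.
Since the Moon is past full (waning), take the reflex angle: θ = 360° − 154.2° = 205.8°.
That fraction of the synodic month is 205.8/360 × 29.5 d ≈ 16.87 d.

16.9 days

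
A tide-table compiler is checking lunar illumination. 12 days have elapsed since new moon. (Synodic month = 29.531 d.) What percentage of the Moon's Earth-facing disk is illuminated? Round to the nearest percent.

Elongation θ = 360° × 12/29.531 ≈ 146.3°.
cos 146.3° = (-0.832), so f = (1 − (-0.832))/2 = 0.916, so 92%.

92%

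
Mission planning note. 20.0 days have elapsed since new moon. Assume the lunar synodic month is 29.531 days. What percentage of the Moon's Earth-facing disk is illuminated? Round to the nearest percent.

72%

Elongation θ = 360° × 20.0/29.531 ≈ 243.8°.
Illuminated fraction = (1 − cos 243.8°)/2 = (1 − (-0.441))/2 ≈ 0.721, so 72%.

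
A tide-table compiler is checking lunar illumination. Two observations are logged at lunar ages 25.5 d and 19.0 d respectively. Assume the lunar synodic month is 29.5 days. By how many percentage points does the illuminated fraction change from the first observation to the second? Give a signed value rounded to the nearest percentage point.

+64 pp

θ₁ = 360° × 25.5/29.5 = 311.2°, f₁ = (1 − cos θ₁)/2 = 0.171.
θ₂ = 360° × 19.0/29.5 = 231.9°, f₂ = (1 − cos θ₂)/2 = 0.809.
Change = f₂ − f₁ = +0.638 → +64 percentage points.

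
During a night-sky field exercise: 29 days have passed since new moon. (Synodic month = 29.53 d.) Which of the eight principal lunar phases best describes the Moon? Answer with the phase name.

θ ≈ 360° × 29/29.53 = 354°, which falls in the new moon sector.

new moon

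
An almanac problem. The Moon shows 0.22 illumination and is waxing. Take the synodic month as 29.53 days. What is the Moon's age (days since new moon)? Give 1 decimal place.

Invert f = (1 − cos θ)/2 to get cos θ = 1 − 2(0.22) = 0.560, hence θ₀ = arccos 0.560 = 55.9°.
Before full moon the principal value applies: θ = 55.9°.
Age = 29.53 × 55.9°/360° ≈ 4.59 days.

4.6 days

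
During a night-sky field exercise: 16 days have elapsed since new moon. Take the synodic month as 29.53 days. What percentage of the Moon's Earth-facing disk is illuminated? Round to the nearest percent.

Phase angle: θ = 360°·(16 d)/(29.53 d) = 195.1°.
With cos θ = (-0.966), the lit fraction is (1 − (-0.966))/2 ≈ 0.983, so 98%.

98%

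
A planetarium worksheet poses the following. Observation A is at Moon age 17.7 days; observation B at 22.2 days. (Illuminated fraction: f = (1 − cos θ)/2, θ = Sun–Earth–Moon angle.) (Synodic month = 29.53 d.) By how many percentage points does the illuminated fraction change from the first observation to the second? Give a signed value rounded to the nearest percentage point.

-41 pp

First observation: θ = 360°·17.7/29.53 = 215.8°, so f = 0.906.
Second observation: θ = 270.6°, f = 0.494.
Δf = 0.494 − 0.906 = -0.411, i.e. -41 pp.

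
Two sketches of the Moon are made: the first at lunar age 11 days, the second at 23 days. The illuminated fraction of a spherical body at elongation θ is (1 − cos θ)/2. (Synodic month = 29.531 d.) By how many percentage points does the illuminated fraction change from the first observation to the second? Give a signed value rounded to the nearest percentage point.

-44 percentage points

θ₁ = 360° × 11/29.531 = 134.1°, f₁ = (1 − cos θ₁)/2 = 0.848.
θ₂ = 360° × 23/29.531 = 280.4°, f₂ = (1 − cos θ₂)/2 = 0.410.
Change = f₂ − f₁ = -0.438 → -44 percentage points.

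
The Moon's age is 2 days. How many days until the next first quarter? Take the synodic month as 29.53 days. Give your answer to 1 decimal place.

5.4 days

First quarter occurs at elongation 90°, i.e. at age 29.53 × 90/360 = 7.383 d.
So 5.383 days remain (7.383 − 2).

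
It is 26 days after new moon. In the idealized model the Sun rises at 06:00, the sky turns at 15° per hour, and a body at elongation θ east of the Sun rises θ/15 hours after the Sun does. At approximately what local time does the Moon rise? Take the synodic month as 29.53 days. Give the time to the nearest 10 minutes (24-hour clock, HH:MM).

03:10

The Moon has covered 26/29.53 of its cycle, so θ ≈ 360° × 26/29.53 = 317.0°.
Delay after the Sun = 317.0° / (15°/h) ≈ 21.13 h.
06:00 + 21.131 h ≈ 03:08 → 03:10 to the nearest ten minutes.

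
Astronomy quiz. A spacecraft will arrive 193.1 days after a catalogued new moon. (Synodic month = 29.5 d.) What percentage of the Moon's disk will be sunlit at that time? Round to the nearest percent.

98%

193.1 d spans 6 complete synodic months (6 × 29.5 = 177.00 d) plus 16.10 d.
Phase angle: θ = 360°·(16.10 d)/(29.5 d) = 196.5°.
Illuminated fraction = (1 − cos 196.5°)/2 = (1 − (-0.959))/2 ≈ 0.979, so 98%.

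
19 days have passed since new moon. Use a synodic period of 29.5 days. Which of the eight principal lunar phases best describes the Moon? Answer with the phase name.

waning gibbous

At 19/29.5 of the cycle, θ ≈ 232° — the waning gibbous range.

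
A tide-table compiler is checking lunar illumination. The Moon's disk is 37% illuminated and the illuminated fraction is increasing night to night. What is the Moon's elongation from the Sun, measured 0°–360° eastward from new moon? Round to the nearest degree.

75°

cos θ = 1 − 2f = 0.260, giving a principal value of 74.9°.
The Moon is waxing (0°–180°), so θ = 74.9° directly.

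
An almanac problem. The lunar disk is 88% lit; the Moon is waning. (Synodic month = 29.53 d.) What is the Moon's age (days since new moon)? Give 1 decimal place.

18.1 days

cos θ = 1 − 2f = -0.760, giving a principal value of 139.5°.
Since the Moon is past full (waning), take the reflex angle: θ = 360° − 139.5° = 220.5°.
At 360°/29.53 d per day, 220.5° corresponds to 18.09 days.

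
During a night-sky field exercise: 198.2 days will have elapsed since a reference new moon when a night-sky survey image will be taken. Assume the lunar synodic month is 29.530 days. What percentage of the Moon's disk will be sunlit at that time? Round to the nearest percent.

62%

198.2 d spans 6 complete synodic months (6 × 29.530 = 177.18 d) plus 21.02 d.
Phase angle: θ = 360°·(21.02 d)/(29.530 d) = 256.3°.
With cos θ = (-0.238), the lit fraction is (1 − (-0.238))/2 ≈ 0.619, so 62%.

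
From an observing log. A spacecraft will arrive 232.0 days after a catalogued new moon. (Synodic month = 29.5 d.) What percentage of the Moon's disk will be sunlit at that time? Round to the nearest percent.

17%

232.0/29.5 = 7.864 lunations, so 7 complete cycles and 25.50 d into the next.
Elongation θ = 360° × 25.50/29.5 ≈ 311.2°.
Illuminated fraction = (1 − cos 311.2°)/2 = (1 − 0.659)/2 ≈ 0.171, so 17%.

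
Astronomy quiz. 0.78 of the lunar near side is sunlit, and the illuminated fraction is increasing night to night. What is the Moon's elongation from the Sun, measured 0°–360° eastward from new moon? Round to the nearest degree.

124°

Invert f = (1 − cos θ)/2 to get cos θ = 1 − 2(0.78) = -0.560, hence θ₀ = arccos -0.560 = 124.1°.
The Moon is waxing (0°–180°), so θ = 124.1° directly.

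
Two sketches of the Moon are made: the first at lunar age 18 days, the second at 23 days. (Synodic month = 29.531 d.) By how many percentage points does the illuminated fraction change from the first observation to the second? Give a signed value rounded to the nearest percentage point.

First observation: θ = 360°·18/29.531 = 219.4°, so f = 0.886.
Second observation: θ = 280.4°, f = 0.410.
Δf = 0.410 − 0.886 = -0.476, i.e. -48 pp.

-48 percentage points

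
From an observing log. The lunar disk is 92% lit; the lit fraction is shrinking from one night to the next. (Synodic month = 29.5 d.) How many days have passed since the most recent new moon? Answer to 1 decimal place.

17.4 days

From f = (1 − cos θ)/2: cos θ = 1 − 2×0.92 = -0.840; arccos → 147.1°.
A waning Moon lies in 180°–360°, so θ = 360° − 147.1° = 212.9°.
At 360°/29.5 d per day, 212.9° corresponds to 17.44 days.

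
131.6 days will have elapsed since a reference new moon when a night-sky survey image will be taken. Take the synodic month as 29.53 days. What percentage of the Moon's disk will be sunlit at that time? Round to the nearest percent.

Reduce mod P: 131.6 − 4×29.53 = 13.48 d into the current lunation.
The Moon has covered 13.48/29.53 of its cycle, so θ ≈ 360° × 13.48/29.53 = 164.3°.
cos 164.3° = (-0.963), so f = (1 − (-0.963))/2 = 0.981, so 98%.

98%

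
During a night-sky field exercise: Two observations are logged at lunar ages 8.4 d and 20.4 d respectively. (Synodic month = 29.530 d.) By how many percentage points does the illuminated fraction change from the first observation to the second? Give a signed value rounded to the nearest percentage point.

+7 pp

First observation: θ = 360°·8.4/29.530 = 102.4°, so f = 0.607.
Second observation: θ = 248.7°, f = 0.682.
Δf = 0.682 − 0.607 = +0.074, i.e. +7 pp.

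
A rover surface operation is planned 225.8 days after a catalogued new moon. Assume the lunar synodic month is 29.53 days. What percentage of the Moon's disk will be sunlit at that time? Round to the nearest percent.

Reduce mod P: 225.8 − 7×29.53 = 19.09 d into the current lunation.
Elongation θ = 360° × 19.09/29.53 ≈ 232.7°.
With cos θ = (-0.606), the lit fraction is (1 − (-0.606))/2 ≈ 0.803, so 80%.

80%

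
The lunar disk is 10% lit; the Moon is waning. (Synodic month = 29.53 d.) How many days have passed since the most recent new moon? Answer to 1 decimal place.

From f = (1 − cos θ)/2: cos θ = 1 − 2×0.10 = 0.800; arccos → 36.9°.
Since the Moon is past full (waning), take the reflex angle: θ = 360° − 36.9° = 323.1°.
Age = 29.53 × 323.1°/360° ≈ 26.51 days.

26.5 days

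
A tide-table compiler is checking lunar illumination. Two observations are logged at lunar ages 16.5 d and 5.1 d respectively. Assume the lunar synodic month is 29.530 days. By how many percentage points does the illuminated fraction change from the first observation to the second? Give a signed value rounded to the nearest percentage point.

First observation: θ = 360°·16.5/29.530 = 201.2°, so f = 0.966.
Second observation: θ = 62.2°, f = 0.267.
Δf = 0.267 − 0.966 = -0.700, i.e. -70 pp.

-70 pp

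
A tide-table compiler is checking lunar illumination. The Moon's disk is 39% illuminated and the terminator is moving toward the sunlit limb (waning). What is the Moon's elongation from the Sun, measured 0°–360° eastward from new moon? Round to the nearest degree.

Invert f = (1 − cos θ)/2 to get cos θ = 1 − 2(0.39) = 0.220, hence θ₀ = arccos 0.220 = 77.3°.
Waning ⇒ past full, so θ = 360° − 77.3° = 282.7°.

283°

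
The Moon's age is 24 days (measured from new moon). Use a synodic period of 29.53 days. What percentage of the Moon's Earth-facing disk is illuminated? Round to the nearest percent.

The Moon has covered 24/29.53 of its cycle, so θ ≈ 360° × 24/29.53 = 292.6°.
Illuminated fraction = (1 − cos 292.6°)/2 = (1 − 0.384)/2 ≈ 0.308, so 31%.

31%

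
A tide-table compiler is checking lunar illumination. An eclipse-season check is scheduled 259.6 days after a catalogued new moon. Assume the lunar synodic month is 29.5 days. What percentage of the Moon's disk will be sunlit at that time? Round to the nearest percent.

35%

259.6 d spans 8 complete synodic months (8 × 29.5 = 236.00 d) plus 23.60 d.
Phase angle: θ = 360°·(23.60 d)/(29.5 d) = 288.0°.
With cos θ = 0.309, the lit fraction is (1 − 0.309)/2 ≈ 0.345, so 35%.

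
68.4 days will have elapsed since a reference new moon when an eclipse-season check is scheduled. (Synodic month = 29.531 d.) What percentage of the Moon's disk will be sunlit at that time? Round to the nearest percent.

70%

68.4/29.531 = 2.316 lunations, so 2 complete cycles and 9.34 d into the next.
Phase angle: θ = 360°·(9.34 d)/(29.531 d) = 113.8°.
With cos θ = (-0.404), the lit fraction is (1 − (-0.404))/2 ≈ 0.702, so 70%.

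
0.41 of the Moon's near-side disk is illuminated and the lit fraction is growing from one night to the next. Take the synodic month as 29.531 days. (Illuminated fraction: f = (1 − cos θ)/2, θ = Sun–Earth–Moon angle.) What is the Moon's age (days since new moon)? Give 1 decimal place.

6.5 days

cos θ = 1 − 2f = 0.180, giving a principal value of 79.6°.
Before full moon the principal value applies: θ = 79.6°.
At 360°/29.531 d per day, 79.6° corresponds to 6.53 days.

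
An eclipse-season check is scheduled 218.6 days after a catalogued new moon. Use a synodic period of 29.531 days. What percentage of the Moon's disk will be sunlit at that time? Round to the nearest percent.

218.6 d spans 7 complete synodic months (7 × 29.531 = 206.72 d) plus 11.88 d.
Elongation θ = 360° × 11.88/29.531 ≈ 144.9°.
cos 144.9° = (-0.818), so f = (1 − (-0.818))/2 = 0.909, so 91%.

91%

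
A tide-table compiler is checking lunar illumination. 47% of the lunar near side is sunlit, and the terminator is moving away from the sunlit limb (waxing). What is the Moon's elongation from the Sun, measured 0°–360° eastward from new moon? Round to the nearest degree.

87°

cos θ = 1 − 2f = 0.060, giving a principal value of 86.6°.
Before full moon the principal value applies: θ = 86.6°.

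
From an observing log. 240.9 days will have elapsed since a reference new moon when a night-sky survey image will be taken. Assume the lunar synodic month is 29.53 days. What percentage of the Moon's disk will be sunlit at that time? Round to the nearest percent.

23%

240.9 d spans 8 complete synodic months (8 × 29.53 = 236.24 d) plus 4.66 d.
Phase angle: θ = 360°·(4.66 d)/(29.53 d) = 56.8°.
With cos θ = 0.547, the lit fraction is (1 − 0.547)/2 ≈ 0.226, so 23%.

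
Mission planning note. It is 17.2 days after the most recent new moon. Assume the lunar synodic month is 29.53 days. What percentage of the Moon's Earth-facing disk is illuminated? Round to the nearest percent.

Elongation θ = 360° × 17.2/29.53 ≈ 209.7°.
With cos θ = (-0.869), the lit fraction is (1 − (-0.869))/2 ≈ 0.934, so 93%.

93%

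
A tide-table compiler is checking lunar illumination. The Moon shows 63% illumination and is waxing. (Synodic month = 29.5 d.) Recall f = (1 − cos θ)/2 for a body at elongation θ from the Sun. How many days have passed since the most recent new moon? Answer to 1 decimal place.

From f = (1 − cos θ)/2: cos θ = 1 − 2×0.63 = -0.260; arccos → 105.1°.
Before full moon the principal value applies: θ = 105.1°.
Age = 29.5 × 105.1°/360° ≈ 8.61 days.

8.6 days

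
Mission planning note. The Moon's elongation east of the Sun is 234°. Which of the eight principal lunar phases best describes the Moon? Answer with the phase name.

waning gibbous

The waning gibbous sector spans roughly 202°–248°; 234° falls inside it.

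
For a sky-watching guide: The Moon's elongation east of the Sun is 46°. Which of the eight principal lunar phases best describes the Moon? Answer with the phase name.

The waxing crescent sector spans roughly 22°–68°; 46° falls inside it.

waxing crescent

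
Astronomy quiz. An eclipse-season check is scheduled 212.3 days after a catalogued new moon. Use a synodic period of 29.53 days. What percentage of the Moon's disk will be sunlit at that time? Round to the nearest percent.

31%

Reduce mod P: 212.3 − 7×29.53 = 5.59 d into the current lunation.
The Moon has covered 5.59/29.53 of its cycle, so θ ≈ 360° × 5.59/29.53 = 68.1°.
With cos θ = 0.372, the lit fraction is (1 − 0.372)/2 ≈ 0.314, so 31%.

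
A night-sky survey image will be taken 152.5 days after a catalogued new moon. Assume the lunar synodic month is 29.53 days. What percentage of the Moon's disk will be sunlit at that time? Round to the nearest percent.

24%

152.5/29.53 = 5.164 lunations, so 5 complete cycles and 4.85 d into the next.
The Moon has covered 4.85/29.53 of its cycle, so θ ≈ 360° × 4.85/29.53 = 59.1°.
With cos θ = 0.513, the lit fraction is (1 − 0.513)/2 ≈ 0.243, so 24%.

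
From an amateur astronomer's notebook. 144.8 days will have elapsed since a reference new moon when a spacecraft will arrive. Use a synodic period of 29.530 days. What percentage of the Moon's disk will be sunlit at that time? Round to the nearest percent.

9%

144.8 d spans 4 complete synodic months (4 × 29.530 = 118.12 d) plus 26.68 d.
The Moon has covered 26.68/29.530 of its cycle, so θ ≈ 360° × 26.68/29.530 = 325.3°.
Illuminated fraction = (1 − cos 325.3°)/2 = (1 − 0.822)/2 ≈ 0.089, so 9%.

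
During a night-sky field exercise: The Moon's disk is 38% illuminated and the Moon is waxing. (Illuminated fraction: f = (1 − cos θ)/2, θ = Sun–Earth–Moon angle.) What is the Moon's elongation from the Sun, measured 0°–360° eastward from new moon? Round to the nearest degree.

cos θ = 1 − 2f = 0.240, giving a principal value of 76.1°.
The Moon is waxing (0°–180°), so θ = 76.1° directly.

76°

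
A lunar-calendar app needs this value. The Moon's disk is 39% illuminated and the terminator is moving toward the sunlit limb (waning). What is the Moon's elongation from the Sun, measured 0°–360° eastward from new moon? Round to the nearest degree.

From f = (1 − cos θ)/2: cos θ = 1 − 2×0.39 = 0.220; arccos → 77.3°.
A waning Moon lies in 180°–360°, so θ = 360° − 77.3° = 282.7°.

283°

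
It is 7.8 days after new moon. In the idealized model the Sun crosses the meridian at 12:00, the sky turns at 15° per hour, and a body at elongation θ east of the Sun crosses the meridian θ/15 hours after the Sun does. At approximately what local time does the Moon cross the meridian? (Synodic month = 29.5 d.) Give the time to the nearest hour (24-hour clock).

Phase angle: θ = 360°·(7.8 d)/(29.5 d) = 95.2°.
The Moon trails the Sun by θ/15 = 95.2/15 ≈ 6.35 hours.
12:00 + 6.35 h ≈ 18:21 → 18:00 to the nearest hour.

18:00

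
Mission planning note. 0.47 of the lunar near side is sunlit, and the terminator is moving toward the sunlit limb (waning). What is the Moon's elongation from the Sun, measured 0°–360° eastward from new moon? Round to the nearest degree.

From f = (1 − cos θ)/2: cos θ = 1 − 2×0.47 = 0.060; arccos → 86.6°.
Since the Moon is past full (waning), take the reflex angle: θ = 360° − 86.6° = 273.4°.

273°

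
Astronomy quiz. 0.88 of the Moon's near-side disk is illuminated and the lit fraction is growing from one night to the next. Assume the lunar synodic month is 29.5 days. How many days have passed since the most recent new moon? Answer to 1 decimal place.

From f = (1 − cos θ)/2: cos θ = 1 − 2×0.88 = -0.760; arccos → 139.5°.
Waxing ⇒ before full, so θ = 139.5°.
That fraction of the synodic month is 139.5/360 × 29.5 d ≈ 11.43 d.

11.4 days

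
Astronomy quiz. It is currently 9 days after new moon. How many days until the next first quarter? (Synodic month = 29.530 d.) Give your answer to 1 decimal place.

27.9 days

First quarter occurs at elongation 90°, i.e. at age 29.530 × 90/360 = 7.383 d.
This lunation's first quarter (7.383 d) has passed, so add one period: 36.913 − 9 = 27.913 days.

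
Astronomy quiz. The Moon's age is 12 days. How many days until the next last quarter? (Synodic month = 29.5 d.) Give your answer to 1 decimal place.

Last quarter is 0.75 of the way through the cycle: age 0.75 × 29.5 = 22.125 d.
So 10.125 days remain (22.125 − 12).

10.1 days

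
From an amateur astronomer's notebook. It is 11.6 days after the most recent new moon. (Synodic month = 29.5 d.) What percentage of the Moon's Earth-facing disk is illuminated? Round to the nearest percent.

The Moon has covered 11.6/29.5 of its cycle, so θ ≈ 360° × 11.6/29.5 = 141.6°.
With cos θ = (-0.783), the lit fraction is (1 − (-0.783))/2 ≈ 0.892, so 89%.

89%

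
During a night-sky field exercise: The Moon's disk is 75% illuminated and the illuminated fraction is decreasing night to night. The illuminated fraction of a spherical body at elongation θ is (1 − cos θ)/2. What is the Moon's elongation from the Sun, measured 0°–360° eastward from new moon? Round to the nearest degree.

cos θ = 1 − 2f = -0.500, giving a principal value of 120.0°.
Waning ⇒ past full, so θ = 360° − 120.0° = 240.0°.

240°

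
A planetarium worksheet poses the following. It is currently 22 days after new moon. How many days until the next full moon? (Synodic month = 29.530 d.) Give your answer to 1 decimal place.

Full moon is 0.5 of the way through the cycle: age 0.5 × 29.530 = 14.765 d.
Already past this cycle's full moon; the next is at 14.765 + 29.530 = 44.295 d, so 44.295 − 22 = 22.295 days.

22.3 days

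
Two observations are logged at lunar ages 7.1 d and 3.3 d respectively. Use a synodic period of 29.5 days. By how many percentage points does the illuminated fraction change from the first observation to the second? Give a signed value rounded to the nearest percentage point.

-35 pp

First observation: θ = 360°·7.1/29.5 = 86.6°, so f = 0.471.
Second observation: θ = 40.3°, f = 0.119.
Δf = 0.119 − 0.471 = -0.352, i.e. -35 pp.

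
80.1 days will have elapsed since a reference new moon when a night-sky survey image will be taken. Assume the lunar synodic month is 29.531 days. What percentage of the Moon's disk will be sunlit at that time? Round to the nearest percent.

62%

Reduce mod P: 80.1 − 2×29.531 = 21.04 d into the current lunation.
Elongation θ = 360° × 21.04/29.531 ≈ 256.5°.
Illuminated fraction = (1 − cos 256.5°)/2 = (1 − (-0.234))/2 ≈ 0.617, so 62%.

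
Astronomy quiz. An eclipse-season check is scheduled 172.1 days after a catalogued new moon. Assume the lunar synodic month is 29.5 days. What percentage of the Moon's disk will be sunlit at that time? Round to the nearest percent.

25%

172.1/29.5 = 5.834 lunations, so 5 complete cycles and 24.60 d into the next.
Elongation θ = 360° × 24.60/29.5 ≈ 300.2°.
Illuminated fraction = (1 − cos 300.2°)/2 = (1 − 0.503)/2 ≈ 0.248, so 25%.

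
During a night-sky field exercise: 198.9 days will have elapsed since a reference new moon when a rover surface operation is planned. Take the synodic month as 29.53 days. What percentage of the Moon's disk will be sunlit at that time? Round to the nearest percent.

198.9/29.53 = 6.736 lunations, so 6 complete cycles and 21.72 d into the next.
Elongation θ = 360° × 21.72/29.53 ≈ 264.8°.
With cos θ = (-0.091), the lit fraction is (1 − (-0.091))/2 ≈ 0.545, so 55%.

55%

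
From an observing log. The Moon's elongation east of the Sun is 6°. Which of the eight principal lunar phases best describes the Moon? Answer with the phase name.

new moon

The new moon sector spans roughly -22°–22°; 6° falls inside it.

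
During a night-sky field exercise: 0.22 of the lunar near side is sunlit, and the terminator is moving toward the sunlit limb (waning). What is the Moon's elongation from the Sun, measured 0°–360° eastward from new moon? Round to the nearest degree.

304°

Invert f = (1 − cos θ)/2 to get cos θ = 1 − 2(0.22) = 0.560, hence θ₀ = arccos 0.560 = 55.9°.
A waning Moon lies in 180°–360°, so θ = 360° − 55.9° = 304.1°.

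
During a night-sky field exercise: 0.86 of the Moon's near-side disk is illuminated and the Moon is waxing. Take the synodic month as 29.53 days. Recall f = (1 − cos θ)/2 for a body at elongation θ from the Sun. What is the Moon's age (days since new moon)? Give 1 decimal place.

11.2 days

Invert f = (1 − cos θ)/2 to get cos θ = 1 − 2(0.86) = -0.720, hence θ₀ = arccos -0.720 = 136.1°.
Before full moon the principal value applies: θ = 136.1°.
That fraction of the synodic month is 136.1/360 × 29.53 d ≈ 11.16 d.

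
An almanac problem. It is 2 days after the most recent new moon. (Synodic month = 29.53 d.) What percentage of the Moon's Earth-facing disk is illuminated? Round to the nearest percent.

4%

Elongation θ = 360° × 2/29.53 ≈ 24.4°.
With cos θ = 0.911, the lit fraction is (1 − 0.911)/2 ≈ 0.045, so 4%.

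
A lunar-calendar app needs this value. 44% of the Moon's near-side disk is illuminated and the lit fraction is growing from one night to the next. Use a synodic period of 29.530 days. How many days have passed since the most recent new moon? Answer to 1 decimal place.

cos θ = 1 − 2f = 0.120, giving a principal value of 83.1°.
Waxing ⇒ before full, so θ = 83.1°.
At 360°/29.530 d per day, 83.1° corresponds to 6.82 days.

6.8 days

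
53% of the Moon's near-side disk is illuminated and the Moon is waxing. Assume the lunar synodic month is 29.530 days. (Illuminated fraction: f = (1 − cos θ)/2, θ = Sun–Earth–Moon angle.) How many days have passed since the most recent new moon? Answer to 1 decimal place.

7.7 days

From f = (1 − cos θ)/2: cos θ = 1 − 2×0.53 = -0.060; arccos → 93.4°.
The Moon is waxing (0°–180°), so θ = 93.4° directly.
That fraction of the synodic month is 93.4/360 × 29.530 d ≈ 7.66 d.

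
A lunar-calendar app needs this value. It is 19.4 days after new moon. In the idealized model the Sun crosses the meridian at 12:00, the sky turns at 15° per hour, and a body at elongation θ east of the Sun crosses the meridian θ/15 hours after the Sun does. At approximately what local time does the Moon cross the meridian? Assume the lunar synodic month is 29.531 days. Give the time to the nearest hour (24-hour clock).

Phase angle: θ = 360°·(19.4 d)/(29.531 d) = 236.5°.
Delay after the Sun = 236.5° / (15°/h) ≈ 15.77 h.
12:00 + 15.77 h ≈ 03:46 → 04:00 to the nearest hour.

04:00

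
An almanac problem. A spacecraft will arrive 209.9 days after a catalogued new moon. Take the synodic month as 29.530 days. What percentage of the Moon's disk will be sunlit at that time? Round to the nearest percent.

209.9 d spans 7 complete synodic months (7 × 29.530 = 206.71 d) plus 3.19 d.
Elongation θ = 360° × 3.19/29.530 ≈ 38.9°.
Illuminated fraction = (1 − cos 38.9°)/2 = (1 − 0.778)/2 ≈ 0.111, so 11%.

11%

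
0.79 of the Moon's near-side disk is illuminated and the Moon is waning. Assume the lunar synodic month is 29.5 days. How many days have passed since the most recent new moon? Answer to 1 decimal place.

19.2 days

Invert f = (1 − cos θ)/2 to get cos θ = 1 − 2(0.79) = -0.580, hence θ₀ = arccos -0.580 = 125.5°.
Waning ⇒ past full, so θ = 360° − 125.5° = 234.5°.
That fraction of the synodic month is 234.5/360 × 29.5 d ≈ 19.22 d.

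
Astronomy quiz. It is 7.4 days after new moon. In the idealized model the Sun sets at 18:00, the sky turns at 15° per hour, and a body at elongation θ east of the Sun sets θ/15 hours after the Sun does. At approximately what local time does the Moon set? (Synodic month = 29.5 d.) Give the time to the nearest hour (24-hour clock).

00:00

The Moon has covered 7.4/29.5 of its cycle, so θ ≈ 360° × 7.4/29.5 = 90.3°.
Delay after the Sun = 90.3° / (15°/h) ≈ 6.02 h.
18:00 + 6.02 h ≈ 00:01 → 00:00 to the nearest hour.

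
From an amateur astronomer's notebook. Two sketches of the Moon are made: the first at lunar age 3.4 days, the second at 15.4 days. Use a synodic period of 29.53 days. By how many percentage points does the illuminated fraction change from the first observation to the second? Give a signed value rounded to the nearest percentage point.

+87 percentage points

θ₁ = 360° × 3.4/29.53 = 41.4°, f₁ = (1 − cos θ₁)/2 = 0.125.
θ₂ = 360° × 15.4/29.53 = 187.7°, f₂ = (1 − cos θ₂)/2 = 0.995.
Change = f₂ − f₁ = +0.870 → +87 percentage points.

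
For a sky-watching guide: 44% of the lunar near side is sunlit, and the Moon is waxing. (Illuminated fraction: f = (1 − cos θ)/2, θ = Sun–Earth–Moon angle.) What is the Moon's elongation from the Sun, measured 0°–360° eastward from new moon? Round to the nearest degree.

83°

Invert f = (1 − cos θ)/2 to get cos θ = 1 − 2(0.44) = 0.120, hence θ₀ = arccos 0.120 = 83.1°.
Waxing ⇒ before full, so θ = 83.1°.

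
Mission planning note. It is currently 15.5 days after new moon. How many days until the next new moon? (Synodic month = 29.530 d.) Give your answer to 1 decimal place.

14.0 days

One full lunation from the last new moon is 29.530 d; remaining = 29.530 − 15.5 = 14.030 d.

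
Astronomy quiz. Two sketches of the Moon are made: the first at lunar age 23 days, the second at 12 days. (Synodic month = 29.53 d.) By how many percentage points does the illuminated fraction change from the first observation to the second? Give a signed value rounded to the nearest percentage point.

First observation: θ = 360°·23/29.53 = 280.4°, so f = 0.410.
Second observation: θ = 146.3°, f = 0.916.
Δf = 0.916 − 0.410 = +0.506, i.e. +51 pp.

+51 pp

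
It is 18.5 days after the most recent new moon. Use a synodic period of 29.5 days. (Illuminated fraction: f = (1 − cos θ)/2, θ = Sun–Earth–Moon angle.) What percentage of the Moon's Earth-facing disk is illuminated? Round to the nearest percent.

Elongation θ = 360° × 18.5/29.5 ≈ 225.8°.
cos 225.8° = (-0.698), so f = (1 − (-0.698))/2 = 0.849, so 85%.

85%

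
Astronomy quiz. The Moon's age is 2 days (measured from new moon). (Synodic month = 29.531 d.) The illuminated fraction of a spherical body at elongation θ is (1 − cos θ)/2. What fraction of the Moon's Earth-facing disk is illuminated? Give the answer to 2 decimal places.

0.04

The Moon has covered 2/29.531 of its cycle, so θ ≈ 360° × 2/29.531 = 24.4°.
With cos θ = 0.911, the lit fraction is (1 − 0.911)/2 ≈ 0.045.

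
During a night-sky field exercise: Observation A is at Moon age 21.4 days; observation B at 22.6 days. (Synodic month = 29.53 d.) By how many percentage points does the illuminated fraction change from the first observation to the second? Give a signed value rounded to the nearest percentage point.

First observation: θ = 360°·21.4/29.53 = 260.9°, so f = 0.579.
Second observation: θ = 275.5°, f = 0.452.
Δf = 0.452 − 0.579 = -0.127, i.e. -13 pp.

-13 percentage points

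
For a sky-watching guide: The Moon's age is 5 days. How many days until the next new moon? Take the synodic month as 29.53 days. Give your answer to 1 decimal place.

The next new moon completes the synodic month: 29.53 − 5 = 24.530 days.

24.5 days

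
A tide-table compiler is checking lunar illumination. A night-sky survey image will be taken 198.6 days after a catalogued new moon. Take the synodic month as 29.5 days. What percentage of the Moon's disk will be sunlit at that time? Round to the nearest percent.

Reduce mod P: 198.6 − 6×29.5 = 21.60 d into the current lunation.
Elongation θ = 360° × 21.60/29.5 ≈ 263.6°.
cos 263.6° = (-0.112), so f = (1 − (-0.112))/2 = 0.556, so 56%.

56%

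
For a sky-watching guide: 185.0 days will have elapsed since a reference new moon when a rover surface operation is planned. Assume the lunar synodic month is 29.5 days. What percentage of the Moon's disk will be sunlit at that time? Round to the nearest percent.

57%

185.0 d spans 6 complete synodic months (6 × 29.5 = 177.00 d) plus 8.00 d.
The Moon has covered 8.00/29.5 of its cycle, so θ ≈ 360° × 8.00/29.5 = 97.6°.
With cos θ = (-0.133), the lit fraction is (1 − (-0.133))/2 ≈ 0.566, so 57%.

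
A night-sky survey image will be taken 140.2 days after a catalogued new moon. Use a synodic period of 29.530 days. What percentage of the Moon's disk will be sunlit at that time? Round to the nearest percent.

51%

140.2 d spans 4 complete synodic months (4 × 29.530 = 118.12 d) plus 22.08 d.
Phase angle: θ = 360°·(22.08 d)/(29.530 d) = 269.2°.
Illuminated fraction = (1 − cos 269.2°)/2 = (1 − (-0.014))/2 ≈ 0.507, so 51%.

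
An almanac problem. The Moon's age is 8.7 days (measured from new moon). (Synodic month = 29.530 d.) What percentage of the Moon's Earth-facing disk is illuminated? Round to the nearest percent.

Phase angle: θ = 360°·(8.7 d)/(29.530 d) = 106.1°.
Illuminated fraction = (1 − cos 106.1°)/2 = (1 − (-0.277))/2 ≈ 0.638, so 64%.

64%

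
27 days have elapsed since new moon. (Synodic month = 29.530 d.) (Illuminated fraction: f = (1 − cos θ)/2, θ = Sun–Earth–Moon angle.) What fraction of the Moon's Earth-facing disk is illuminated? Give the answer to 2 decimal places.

Elongation θ = 360° × 27/29.530 ≈ 329.2°.
With cos θ = 0.859, the lit fraction is (1 − 0.859)/2 ≈ 0.071.

0.07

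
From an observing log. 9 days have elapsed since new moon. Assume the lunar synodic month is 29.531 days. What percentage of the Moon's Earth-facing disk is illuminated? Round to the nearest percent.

Elongation θ = 360° × 9/29.531 ≈ 109.7°.
With cos θ = (-0.337), the lit fraction is (1 − (-0.337))/2 ≈ 0.669, so 67%.

67%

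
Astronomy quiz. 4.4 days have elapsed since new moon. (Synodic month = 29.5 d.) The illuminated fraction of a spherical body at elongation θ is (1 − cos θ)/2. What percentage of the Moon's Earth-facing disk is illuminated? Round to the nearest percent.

The Moon has covered 4.4/29.5 of its cycle, so θ ≈ 360° × 4.4/29.5 = 53.7°.
cos 53.7° = 0.592, so f = (1 − 0.592)/2 = 0.204, so 20%.

20%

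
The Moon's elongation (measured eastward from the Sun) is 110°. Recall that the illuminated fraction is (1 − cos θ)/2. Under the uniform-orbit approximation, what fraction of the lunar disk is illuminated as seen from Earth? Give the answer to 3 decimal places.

Half-versine of 110°: (1 − (-0.342))/2 = 0.671.

0.671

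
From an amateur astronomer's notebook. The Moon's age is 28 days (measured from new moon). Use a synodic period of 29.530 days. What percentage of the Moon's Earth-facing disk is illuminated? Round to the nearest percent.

Elongation θ = 360° × 28/29.530 ≈ 341.3°.
Illuminated fraction = (1 − cos 341.3°)/2 = (1 − 0.947)/2 ≈ 0.026, so 3%.

3%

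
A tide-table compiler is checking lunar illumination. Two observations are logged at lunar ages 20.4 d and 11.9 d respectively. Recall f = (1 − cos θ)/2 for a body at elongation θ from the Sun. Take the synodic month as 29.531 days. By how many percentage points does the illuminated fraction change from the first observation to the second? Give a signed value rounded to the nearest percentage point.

First observation: θ = 360°·20.4/29.531 = 248.7°, so f = 0.682.
Second observation: θ = 145.1°, f = 0.910.
Δf = 0.910 − 0.682 = +0.228, i.e. +23 pp.

+23 percentage points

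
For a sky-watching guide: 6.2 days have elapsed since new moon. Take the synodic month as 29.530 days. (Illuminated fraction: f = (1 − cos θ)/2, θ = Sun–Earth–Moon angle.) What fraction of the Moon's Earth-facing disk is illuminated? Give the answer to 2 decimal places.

Elongation θ = 360° × 6.2/29.530 ≈ 75.6°.
With cos θ = 0.249, the lit fraction is (1 − 0.249)/2 ≈ 0.376.

0.38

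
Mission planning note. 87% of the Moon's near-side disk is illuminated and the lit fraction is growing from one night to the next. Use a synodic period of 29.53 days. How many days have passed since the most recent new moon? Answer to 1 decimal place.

11.3 days

From f = (1 − cos θ)/2: cos θ = 1 − 2×0.87 = -0.740; arccos → 137.7°.
Before full moon the principal value applies: θ = 137.7°.
That fraction of the synodic month is 137.7/360 × 29.53 d ≈ 11.30 d.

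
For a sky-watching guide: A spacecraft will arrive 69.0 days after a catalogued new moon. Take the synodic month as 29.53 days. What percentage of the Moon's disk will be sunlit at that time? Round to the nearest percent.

Reduce mod P: 69.0 − 2×29.53 = 9.94 d into the current lunation.
Phase angle: θ = 360°·(9.94 d)/(29.53 d) = 121.2°.
cos 121.2° = (-0.518), so f = (1 − (-0.518))/2 = 0.759, so 76%.

76%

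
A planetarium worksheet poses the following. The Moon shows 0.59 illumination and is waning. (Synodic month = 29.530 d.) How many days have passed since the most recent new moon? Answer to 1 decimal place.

21.3 days

From f = (1 − cos θ)/2: cos θ = 1 − 2×0.59 = -0.180; arccos → 100.4°.
Waning ⇒ past full, so θ = 360° − 100.4° = 259.6°.
That fraction of the synodic month is 259.6/360 × 29.530 d ≈ 21.30 d.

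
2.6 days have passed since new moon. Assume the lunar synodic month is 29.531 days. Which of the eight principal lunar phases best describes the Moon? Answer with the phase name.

At 2.6/29.531 of the cycle, θ ≈ 32° — the waxing crescent range.

waxing crescent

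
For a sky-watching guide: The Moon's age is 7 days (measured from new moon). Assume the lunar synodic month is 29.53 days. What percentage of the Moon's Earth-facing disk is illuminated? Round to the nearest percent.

Elongation θ = 360° × 7/29.53 ≈ 85.3°.
Illuminated fraction = (1 − cos 85.3°)/2 = (1 − 0.081)/2 ≈ 0.459, so 46%.

46%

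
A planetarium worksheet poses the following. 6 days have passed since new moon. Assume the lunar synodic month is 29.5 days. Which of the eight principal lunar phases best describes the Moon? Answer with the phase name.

first quarter

At 6/29.5 of the cycle, θ ≈ 73° — the first quarter range.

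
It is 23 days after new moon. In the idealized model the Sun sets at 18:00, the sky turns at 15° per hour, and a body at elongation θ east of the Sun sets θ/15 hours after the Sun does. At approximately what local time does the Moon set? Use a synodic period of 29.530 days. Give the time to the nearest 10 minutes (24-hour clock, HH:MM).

12:40

The Moon has covered 23/29.530 of its cycle, so θ ≈ 360° × 23/29.530 = 280.4°.
Delay after the Sun = 280.4° / (15°/h) ≈ 18.69 h.
18:00 + 18.693 h ≈ 12:42 → 12:40 to the nearest ten minutes.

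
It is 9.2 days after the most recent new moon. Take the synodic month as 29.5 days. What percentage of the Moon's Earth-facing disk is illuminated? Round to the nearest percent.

69%

Phase angle: θ = 360°·(9.2 d)/(29.5 d) = 112.3°.
Illuminated fraction = (1 − cos 112.3°)/2 = (1 − (-0.379))/2 ≈ 0.689, so 69%.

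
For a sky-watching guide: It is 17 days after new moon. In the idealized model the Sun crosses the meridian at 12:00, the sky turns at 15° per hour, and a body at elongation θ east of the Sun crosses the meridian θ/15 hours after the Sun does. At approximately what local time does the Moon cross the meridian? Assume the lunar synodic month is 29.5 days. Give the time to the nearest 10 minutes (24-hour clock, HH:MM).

01:50

Phase angle: θ = 360°·(17 d)/(29.5 d) = 207.5°.
Delay after the Sun = 207.5° / (15°/h) ≈ 13.83 h.
12:00 + 13.831 h ≈ 01:50 → 01:50 to the nearest ten minutes.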